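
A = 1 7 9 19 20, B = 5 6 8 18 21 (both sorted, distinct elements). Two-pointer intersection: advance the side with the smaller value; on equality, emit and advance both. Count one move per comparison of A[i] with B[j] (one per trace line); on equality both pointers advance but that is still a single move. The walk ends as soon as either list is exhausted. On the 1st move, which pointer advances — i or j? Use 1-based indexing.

i

i=1 j=1: 1<5, i++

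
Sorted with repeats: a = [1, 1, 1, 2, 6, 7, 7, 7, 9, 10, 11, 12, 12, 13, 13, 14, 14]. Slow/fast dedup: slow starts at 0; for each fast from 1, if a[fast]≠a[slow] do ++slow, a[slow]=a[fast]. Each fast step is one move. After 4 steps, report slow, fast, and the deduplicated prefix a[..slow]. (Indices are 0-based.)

(s=0,f=1) a[fast]=1=a[slow] dup → fast++
(s=0,f=2) a[fast]=1=a[slow] dup → fast++
(s=0,f=3) a[fast]=2≠a[slow]=1 write a[1]=2 → slow++,fast++
(s=1,f=4) a[fast]=6≠a[slow]=2 write a[2]=6 → slow++,fast++

slow=2, fast=5, prefix=[1, 2, 6]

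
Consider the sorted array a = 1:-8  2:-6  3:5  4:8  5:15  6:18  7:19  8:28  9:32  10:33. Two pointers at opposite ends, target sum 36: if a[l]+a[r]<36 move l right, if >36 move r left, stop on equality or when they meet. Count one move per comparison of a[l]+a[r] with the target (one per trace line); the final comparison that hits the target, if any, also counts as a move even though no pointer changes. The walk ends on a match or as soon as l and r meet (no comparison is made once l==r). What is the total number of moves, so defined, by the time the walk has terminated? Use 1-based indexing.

l=1 r=10: -8+33=25 <36, l++
l=2 r=10: -6+33=27 <36, l++
l=3 r=10: 5+33=38 >36, r--
l=3 r=9: 5+32=37 >36, r--
l=3 r=8: 5+28=33 <36, l++
l=4 r=8: 8+28=36, found

6 moves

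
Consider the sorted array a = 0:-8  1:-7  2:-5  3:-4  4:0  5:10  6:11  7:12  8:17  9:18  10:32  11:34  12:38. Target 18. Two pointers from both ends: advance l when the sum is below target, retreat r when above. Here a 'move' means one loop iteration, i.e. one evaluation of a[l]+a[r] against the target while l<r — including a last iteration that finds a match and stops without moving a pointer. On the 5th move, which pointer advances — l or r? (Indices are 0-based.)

l

l=0 r=12: -8+38=30 >18, r--
l=0 r=11: -8+34=26 >18, r--
l=0 r=10: -8+32=24 >18, r--
l=0 r=9: -8+18=10 <18, l++
l=1 r=9: -7+18=11 <18, l++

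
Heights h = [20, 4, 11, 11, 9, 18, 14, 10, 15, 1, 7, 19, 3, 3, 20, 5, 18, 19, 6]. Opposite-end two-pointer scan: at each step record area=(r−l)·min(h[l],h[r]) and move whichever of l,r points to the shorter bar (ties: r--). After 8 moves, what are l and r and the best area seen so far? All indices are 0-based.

l=0 r=18: min(20,6)*18=108 best=108 *, r--
l=0 r=17: min(20,19)*17=323 best=323 *, r--
l=0 r=16: min(20,18)*16=288 best=323, r--
l=0 r=15: min(20,5)*15=75 best=323, r--
l=0 r=14: min(20,20)*14=280 best=323, r--
l=0 r=13: min(20,3)*13=39 best=323, r--
l=0 r=12: min(20,3)*12=36 best=323, r--
l=0 r=11: min(20,19)*11=209 best=323, r--

l=0, r=10, best area=323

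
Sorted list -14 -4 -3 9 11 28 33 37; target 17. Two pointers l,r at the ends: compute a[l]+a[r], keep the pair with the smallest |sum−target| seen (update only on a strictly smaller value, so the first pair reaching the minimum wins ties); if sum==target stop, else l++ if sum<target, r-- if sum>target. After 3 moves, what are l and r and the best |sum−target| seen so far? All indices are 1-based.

l=2, r=6, best |Δ|=2

[1,8] -14+37=23 d=6 * → r--
[1,7] -14+33=19 d=2 * → r--
[1,6] -14+28=14 d=3 → l++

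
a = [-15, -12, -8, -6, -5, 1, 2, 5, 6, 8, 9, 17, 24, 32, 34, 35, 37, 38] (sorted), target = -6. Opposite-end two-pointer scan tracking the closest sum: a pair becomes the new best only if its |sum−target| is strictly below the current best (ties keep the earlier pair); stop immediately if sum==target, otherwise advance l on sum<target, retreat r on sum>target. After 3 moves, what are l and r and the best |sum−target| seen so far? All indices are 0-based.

l=0, r=14, best |Δ|=26

l=0 r=17: -15+38=23 d=29 *, r--
l=0 r=16: -15+37=22 d=28 *, r--
l=0 r=15: -15+35=20 d=26 *, r--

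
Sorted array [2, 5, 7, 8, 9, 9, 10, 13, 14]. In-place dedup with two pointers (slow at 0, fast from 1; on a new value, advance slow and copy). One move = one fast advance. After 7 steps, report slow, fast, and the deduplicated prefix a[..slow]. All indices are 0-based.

(s=0,f=1) a[fast]=5≠a[slow]=2 write a[1]=5 → slow++,fast++
(s=1,f=2) a[fast]=7≠a[slow]=5 write a[2]=7 → slow++,fast++
(s=2,f=3) a[fast]=8≠a[slow]=7 write a[3]=8 → slow++,fast++
(s=3,f=4) a[fast]=9≠a[slow]=8 write a[4]=9 → slow++,fast++
(s=4,f=5) a[fast]=9=a[slow] dup → fast++
(s=4,f=6) a[fast]=10≠a[slow]=9 write a[5]=10 → slow++,fast++
(s=5,f=7) a[fast]=13≠a[slow]=10 write a[6]=13 → slow++,fast++

slow=6, fast=8, prefix=[2, 5, 7, 8, 9, 10, 13]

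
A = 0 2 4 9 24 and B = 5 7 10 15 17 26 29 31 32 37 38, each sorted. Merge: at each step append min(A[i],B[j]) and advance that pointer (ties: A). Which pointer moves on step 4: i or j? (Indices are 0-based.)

i=0 j=0: A[i]=0<=B[j]=5 take 0, i++
i=1 j=0: A[i]=2<=B[j]=5 take 2, i++
i=2 j=0: A[i]=4<=B[j]=5 take 4, i++
i=3 j=0: A[i]=9>B[j]=5 take 5, j++

j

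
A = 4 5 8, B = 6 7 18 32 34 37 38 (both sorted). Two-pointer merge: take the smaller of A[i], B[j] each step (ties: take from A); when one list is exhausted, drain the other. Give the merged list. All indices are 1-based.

i=1 j=1: A[i]=4<=B[j]=6 take 4, i++
i=2 j=1: A[i]=5<=B[j]=6 take 5, i++
i=3 j=1: A[i]=8>B[j]=6 take 6, j++
i=3 j=2: A[i]=8>B[j]=7 take 7, j++
i=3 j=3: A[i]=8<=B[j]=18 take 8, i++
i=4 j=3: A done, take B[j]=18, j++
i=4 j=4: A done, take B[j]=32, j++
i=4 j=5: A done, take B[j]=34, j++
i=4 j=6: A done, take B[j]=37, j++
i=4 j=7: A done, take B[j]=38, j++

[4, 5, 6, 7, 8, 18, 32, 34, 37, 38]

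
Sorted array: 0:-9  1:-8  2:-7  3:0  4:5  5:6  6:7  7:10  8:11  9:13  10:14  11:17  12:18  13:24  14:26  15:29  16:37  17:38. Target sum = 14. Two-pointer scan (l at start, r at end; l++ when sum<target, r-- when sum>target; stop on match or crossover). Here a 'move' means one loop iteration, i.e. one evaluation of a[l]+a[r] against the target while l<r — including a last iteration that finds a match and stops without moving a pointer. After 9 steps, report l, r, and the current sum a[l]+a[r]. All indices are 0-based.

[0,17] -9+38=29 >14 → r--
[0,16] -9+37=28 >14 → r--
[0,15] -9+29=20 >14 → r--
[0,14] -9+26=17 >14 → r--
[0,13] -9+24=15 >14 → r--
[0,12] -9+18=9 <14 → l++
[1,12] -8+18=10 <14 → l++
[2,12] -7+18=11 <14 → l++
[3,12] 0+18=18 >14 → r--

l=3, r=11, sum=17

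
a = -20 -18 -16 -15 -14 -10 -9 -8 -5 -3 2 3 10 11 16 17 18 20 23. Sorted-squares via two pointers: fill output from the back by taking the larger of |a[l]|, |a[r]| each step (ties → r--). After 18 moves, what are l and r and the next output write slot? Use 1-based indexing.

l=1 r=19: |-20|<=|23| out[19]=529, r--
l=1 r=18: |-20|<=|20| out[18]=400, r--
l=1 r=17: |-20|>|18| out[17]=400, l++
l=2 r=17: |-18|<=|18| out[16]=324, r--
l=2 r=16: |-18|>|17| out[15]=324, l++
l=3 r=16: |-16|<=|17| out[14]=289, r--
l=3 r=15: |-16|<=|16| out[13]=256, r--
l=3 r=14: |-16|>|11| out[12]=256, l++
l=4 r=14: |-15|>|11| out[11]=225, l++
l=5 r=14: |-14|>|11| out[10]=196, l++
l=6 r=14: |-10|<=|11| out[9]=121, r--
l=6 r=13: |-10|<=|10| out[8]=100, r--
l=6 r=12: |-10|>|3| out[7]=100, l++
l=7 r=12: |-9|>|3| out[6]=81, l++
l=8 r=12: |-8|>|3| out[5]=64, l++
l=9 r=12: |-5|>|3| out[4]=25, l++
l=10 r=12: |-3|<=|3| out[3]=9, r--
l=10 r=11: |-3|>|2| out[2]=9, l++

l=11, r=11, next write slot=1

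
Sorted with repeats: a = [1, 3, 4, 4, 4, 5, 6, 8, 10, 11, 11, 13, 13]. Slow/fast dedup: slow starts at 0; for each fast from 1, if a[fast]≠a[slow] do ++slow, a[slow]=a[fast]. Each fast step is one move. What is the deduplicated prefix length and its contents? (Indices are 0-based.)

(s=0,f=1) a[fast]=3≠a[slow]=1 write a[1]=3 → slow++,fast++
(s=1,f=2) a[fast]=4≠a[slow]=3 write a[2]=4 → slow++,fast++
(s=2,f=3) a[fast]=4=a[slow] dup → fast++
(s=2,f=4) a[fast]=4=a[slow] dup → fast++
(s=2,f=5) a[fast]=5≠a[slow]=4 write a[3]=5 → slow++,fast++
(s=3,f=6) a[fast]=6≠a[slow]=5 write a[4]=6 → slow++,fast++
(s=4,f=7) a[fast]=8≠a[slow]=6 write a[5]=8 → slow++,fast++
(s=5,f=8) a[fast]=10≠a[slow]=8 write a[6]=10 → slow++,fast++
(s=6,f=9) a[fast]=11≠a[slow]=10 write a[7]=11 → slow++,fast++
(s=7,f=10) a[fast]=11=a[slow] dup → fast++
(s=7,f=11) a[fast]=13≠a[slow]=11 write a[8]=13 → slow++,fast++
(s=8,f=12) a[fast]=13=a[slow] dup → fast++

length 9; prefix = [1, 3, 4, 5, 6, 8, 10, 11, 13]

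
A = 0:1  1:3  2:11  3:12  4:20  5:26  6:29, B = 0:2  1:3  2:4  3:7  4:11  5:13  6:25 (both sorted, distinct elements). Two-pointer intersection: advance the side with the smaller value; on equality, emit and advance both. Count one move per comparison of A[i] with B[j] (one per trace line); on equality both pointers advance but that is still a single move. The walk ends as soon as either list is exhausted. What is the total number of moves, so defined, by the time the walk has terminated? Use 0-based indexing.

10 moves

[i=0,j=0] 1<2 → i++
[i=1,j=0] 3>2 → j++
[i=1,j=1] 3==3 emit → i++,j++
[i=2,j=2] 11>4 → j++
[i=2,j=3] 11>7 → j++
[i=2,j=4] 11==11 emit → i++,j++
[i=3,j=5] 12<13 → i++
[i=4,j=5] 20>13 → j++
[i=4,j=6] 20<25 → i++
[i=5,j=6] 26>25 → j++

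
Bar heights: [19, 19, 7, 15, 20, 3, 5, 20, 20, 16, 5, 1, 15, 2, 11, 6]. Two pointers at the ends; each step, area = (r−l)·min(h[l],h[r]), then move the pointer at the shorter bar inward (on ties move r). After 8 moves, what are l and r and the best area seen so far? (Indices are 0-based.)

l=1, r=8, best area=180

[0,15] min(19,6)*15=90 best=90 * → r--
[0,14] min(19,11)*14=154 best=154 * → r--
[0,13] min(19,2)*13=26 best=154 → r--
[0,12] min(19,15)*12=180 best=180 * → r--
[0,11] min(19,1)*11=11 best=180 → r--
[0,10] min(19,5)*10=50 best=180 → r--
[0,9] min(19,16)*9=144 best=180 → r--
[0,8] min(19,20)*8=152 best=180 → l++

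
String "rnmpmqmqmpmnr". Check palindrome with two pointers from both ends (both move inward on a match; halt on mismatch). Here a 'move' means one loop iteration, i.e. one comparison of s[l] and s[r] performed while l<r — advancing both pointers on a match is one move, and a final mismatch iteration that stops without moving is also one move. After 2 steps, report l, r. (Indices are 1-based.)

l=3, r=11

[1,13] 'r'=='r' → l++,r--
[2,12] 'n'=='n' → l++,r--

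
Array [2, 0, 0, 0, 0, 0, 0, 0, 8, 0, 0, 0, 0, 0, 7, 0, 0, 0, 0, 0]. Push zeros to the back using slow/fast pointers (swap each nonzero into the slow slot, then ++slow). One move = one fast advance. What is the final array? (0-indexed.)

[2, 8, 7, 0, 0, 0, 0, 0, 0, 0, 0, 0, 0, 0, 0, 0, 0, 0, 0, 0]

slow=0 fast=0: a[fast]=2≠0 swap→a[0]=2, slow++,fast++
slow=1 fast=1: a[fast]=0, fast++
slow=1 fast=2: a[fast]=0, fast++
slow=1 fast=3: a[fast]=0, fast++
slow=1 fast=4: a[fast]=0, fast++
slow=1 fast=5: a[fast]=0, fast++
slow=1 fast=6: a[fast]=0, fast++
slow=1 fast=7: a[fast]=0, fast++
slow=1 fast=8: a[fast]=8≠0 swap→a[1]=8, slow++,fast++
slow=2 fast=9: a[fast]=0, fast++
slow=2 fast=10: a[fast]=0, fast++
slow=2 fast=11: a[fast]=0, fast++
slow=2 fast=12: a[fast]=0, fast++
slow=2 fast=13: a[fast]=0, fast++
slow=2 fast=14: a[fast]=7≠0 swap→a[2]=7, slow++,fast++
slow=3 fast=15: a[fast]=0, fast++
slow=3 fast=16: a[fast]=0, fast++
slow=3 fast=17: a[fast]=0, fast++
slow=3 fast=18: a[fast]=0, fast++
slow=3 fast=19: a[fast]=0, fast++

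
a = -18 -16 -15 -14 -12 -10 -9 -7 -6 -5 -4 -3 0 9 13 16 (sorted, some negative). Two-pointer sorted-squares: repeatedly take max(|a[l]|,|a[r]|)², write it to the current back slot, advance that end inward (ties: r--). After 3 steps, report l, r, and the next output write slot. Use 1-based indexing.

l=3, r=15, next write slot=13

l=1 r=16: |-18|>|16| out[16]=324, l++
l=2 r=16: |-16|<=|16| out[15]=256, r--
l=2 r=15: |-16|>|13| out[14]=256, l++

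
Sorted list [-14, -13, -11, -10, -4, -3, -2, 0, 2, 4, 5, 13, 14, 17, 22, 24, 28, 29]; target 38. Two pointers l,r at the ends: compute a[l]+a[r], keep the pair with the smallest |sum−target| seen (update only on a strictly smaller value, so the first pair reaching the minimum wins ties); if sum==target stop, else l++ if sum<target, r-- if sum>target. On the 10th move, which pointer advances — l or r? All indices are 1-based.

[1,18] -14+29=15 d=23 * → l++
[2,18] -13+29=16 d=22 * → l++
[3,18] -11+29=18 d=20 * → l++
[4,18] -10+29=19 d=19 * → l++
[5,18] -4+29=25 d=13 * → l++
[6,18] -3+29=26 d=12 * → l++
[7,18] -2+29=27 d=11 * → l++
[8,18] 0+29=29 d=9 * → l++
[9,18] 2+29=31 d=7 * → l++
[10,18] 4+29=33 d=5 * → l++

l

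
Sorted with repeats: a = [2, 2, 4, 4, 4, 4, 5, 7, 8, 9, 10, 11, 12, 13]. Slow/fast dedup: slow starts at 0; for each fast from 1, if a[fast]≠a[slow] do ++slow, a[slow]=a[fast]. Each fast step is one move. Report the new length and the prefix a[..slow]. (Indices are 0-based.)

slow=0 fast=1: a[fast]=2=a[slow] dup, fast++
slow=0 fast=2: a[fast]=4≠a[slow]=2 write a[1]=4, slow++,fast++
slow=1 fast=3: a[fast]=4=a[slow] dup, fast++
slow=1 fast=4: a[fast]=4=a[slow] dup, fast++
slow=1 fast=5: a[fast]=4=a[slow] dup, fast++
slow=1 fast=6: a[fast]=5≠a[slow]=4 write a[2]=5, slow++,fast++
slow=2 fast=7: a[fast]=7≠a[slow]=5 write a[3]=7, slow++,fast++
slow=3 fast=8: a[fast]=8≠a[slow]=7 write a[4]=8, slow++,fast++
slow=4 fast=9: a[fast]=9≠a[slow]=8 write a[5]=9, slow++,fast++
slow=5 fast=10: a[fast]=10≠a[slow]=9 write a[6]=10, slow++,fast++
slow=6 fast=11: a[fast]=11≠a[slow]=10 write a[7]=11, slow++,fast++
slow=7 fast=12: a[fast]=12≠a[slow]=11 write a[8]=12, slow++,fast++
slow=8 fast=13: a[fast]=13≠a[slow]=12 write a[9]=13, slow++,fast++

length 10; prefix = [2, 4, 5, 7, 8, 9, 10, 11, 12, 13]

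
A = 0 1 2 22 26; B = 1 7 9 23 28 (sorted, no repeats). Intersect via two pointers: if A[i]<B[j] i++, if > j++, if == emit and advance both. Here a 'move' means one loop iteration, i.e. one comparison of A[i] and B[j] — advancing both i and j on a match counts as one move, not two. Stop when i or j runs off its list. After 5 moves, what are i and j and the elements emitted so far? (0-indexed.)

i=3, j=3, emitted=[1]

[i=0,j=0] 0<1 → i++
[i=1,j=0] 1==1 emit → i++,j++
[i=2,j=1] 2<7 → i++
[i=3,j=1] 22>7 → j++
[i=3,j=2] 22>9 → j++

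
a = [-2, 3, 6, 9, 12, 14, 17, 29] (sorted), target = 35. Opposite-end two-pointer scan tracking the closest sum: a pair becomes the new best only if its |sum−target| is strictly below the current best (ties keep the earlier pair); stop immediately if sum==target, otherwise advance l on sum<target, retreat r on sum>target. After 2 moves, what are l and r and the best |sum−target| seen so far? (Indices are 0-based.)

[0,7] -2+29=27 d=8 * → l++
[1,7] 3+29=32 d=3 * → l++

l=2, r=7, best |Δ|=3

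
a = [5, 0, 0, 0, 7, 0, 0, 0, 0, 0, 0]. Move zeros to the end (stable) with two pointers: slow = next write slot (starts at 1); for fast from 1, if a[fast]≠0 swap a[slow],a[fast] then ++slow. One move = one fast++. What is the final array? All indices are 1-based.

(s=1,f=1) a[fast]=5≠0 swap→a[1]=5 → slow++,fast++
(s=2,f=2) a[fast]=0 → fast++
(s=2,f=3) a[fast]=0 → fast++
(s=2,f=4) a[fast]=0 → fast++
(s=2,f=5) a[fast]=7≠0 swap→a[2]=7 → slow++,fast++
(s=3,f=6) a[fast]=0 → fast++
(s=3,f=7) a[fast]=0 → fast++
(s=3,f=8) a[fast]=0 → fast++
(s=3,f=9) a[fast]=0 → fast++
(s=3,f=10) a[fast]=0 → fast++
(s=3,f=11) a[fast]=0 → fast++

[5, 7, 0, 0, 0, 0, 0, 0, 0, 0, 0]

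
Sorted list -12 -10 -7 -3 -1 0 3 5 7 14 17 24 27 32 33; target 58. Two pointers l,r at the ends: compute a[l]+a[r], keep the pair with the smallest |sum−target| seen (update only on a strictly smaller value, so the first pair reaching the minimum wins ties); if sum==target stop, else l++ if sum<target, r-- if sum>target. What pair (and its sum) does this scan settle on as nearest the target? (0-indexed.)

pair (24, 33) with sum 57 (|Δ|=1)

l=0 r=14: -12+33=21 d=37 *, l++
l=1 r=14: -10+33=23 d=35 *, l++
l=2 r=14: -7+33=26 d=32 *, l++
l=3 r=14: -3+33=30 d=28 *, l++
l=4 r=14: -1+33=32 d=26 *, l++
l=5 r=14: 0+33=33 d=25 *, l++
l=6 r=14: 3+33=36 d=22 *, l++
l=7 r=14: 5+33=38 d=20 *, l++
l=8 r=14: 7+33=40 d=18 *, l++
l=9 r=14: 14+33=47 d=11 *, l++
l=10 r=14: 17+33=50 d=8 *, l++
l=11 r=14: 24+33=57 d=1 *, l++
l=12 r=14: 27+33=60 d=2, r--
l=12 r=13: 27+32=59 d=1, r--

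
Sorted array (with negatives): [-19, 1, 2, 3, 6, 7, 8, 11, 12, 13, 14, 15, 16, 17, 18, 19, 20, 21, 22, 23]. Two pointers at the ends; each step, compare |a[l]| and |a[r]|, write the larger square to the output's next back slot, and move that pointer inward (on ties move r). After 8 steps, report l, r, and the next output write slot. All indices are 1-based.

l=1 r=20: |-19|<=|23| out[20]=529, r--
l=1 r=19: |-19|<=|22| out[19]=484, r--
l=1 r=18: |-19|<=|21| out[18]=441, r--
l=1 r=17: |-19|<=|20| out[17]=400, r--
l=1 r=16: |-19|<=|19| out[16]=361, r--
l=1 r=15: |-19|>|18| out[15]=361, l++
l=2 r=15: |1|<=|18| out[14]=324, r--
l=2 r=14: |1|<=|17| out[13]=289, r--

l=2, r=13, next write slot=12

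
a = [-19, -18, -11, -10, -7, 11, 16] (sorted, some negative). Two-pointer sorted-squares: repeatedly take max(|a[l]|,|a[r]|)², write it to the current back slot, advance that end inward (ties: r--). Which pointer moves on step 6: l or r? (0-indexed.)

l

[0,6] |-19|>|16| out[6]=361 → l++
[1,6] |-18|>|16| out[5]=324 → l++
[2,6] |-11|<=|16| out[4]=256 → r--
[2,5] |-11|<=|11| out[3]=121 → r--
[2,4] |-11|>|-7| out[2]=121 → l++
[3,4] |-10|>|-7| out[1]=100 → l++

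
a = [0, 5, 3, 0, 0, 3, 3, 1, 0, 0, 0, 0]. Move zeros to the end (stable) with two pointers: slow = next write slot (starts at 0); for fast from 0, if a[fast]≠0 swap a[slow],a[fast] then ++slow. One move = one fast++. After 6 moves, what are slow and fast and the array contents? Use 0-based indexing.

slow=3, fast=6, a=[5, 3, 3, 0, 0, 0, 3, 1, 0, 0, 0, 0]

(s=0,f=0) a[fast]=0 → fast++
(s=0,f=1) a[fast]=5≠0 swap→a[0]=5 → slow++,fast++
(s=1,f=2) a[fast]=3≠0 swap→a[1]=3 → slow++,fast++
(s=2,f=3) a[fast]=0 → fast++
(s=2,f=4) a[fast]=0 → fast++
(s=2,f=5) a[fast]=3≠0 swap→a[2]=3 → slow++,fast++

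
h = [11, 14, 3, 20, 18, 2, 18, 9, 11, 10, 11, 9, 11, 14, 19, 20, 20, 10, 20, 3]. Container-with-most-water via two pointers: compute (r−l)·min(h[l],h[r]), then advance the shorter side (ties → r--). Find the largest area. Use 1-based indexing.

[1,20] min(11,3)*19=57 best=57 * → r--
[1,19] min(11,20)*18=198 best=198 * → l++
[2,19] min(14,20)*17=238 best=238 * → l++
[3,19] min(3,20)*16=48 best=238 → l++
[4,19] min(20,20)*15=300 best=300 * → r--
[4,18] min(20,10)*14=140 best=300 → r--
[4,17] min(20,20)*13=260 best=300 → r--
[4,16] min(20,20)*12=240 best=300 → r--
[4,15] min(20,19)*11=209 best=300 → r--
[4,14] min(20,14)*10=140 best=300 → r--
[4,13] min(20,11)*9=99 best=300 → r--
[4,12] min(20,9)*8=72 best=300 → r--
[4,11] min(20,11)*7=77 best=300 → r--
[4,10] min(20,10)*6=60 best=300 → r--
[4,9] min(20,11)*5=55 best=300 → r--
[4,8] min(20,9)*4=36 best=300 → r--
[4,7] min(20,18)*3=54 best=300 → r--
[4,6] min(20,2)*2=4 best=300 → r--
[4,5] min(20,18)*1=18 best=300 → r--

max area = 300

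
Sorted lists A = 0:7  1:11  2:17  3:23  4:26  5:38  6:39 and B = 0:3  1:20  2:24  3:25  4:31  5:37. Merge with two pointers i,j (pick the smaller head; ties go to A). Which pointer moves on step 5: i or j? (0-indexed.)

j

[i=0,j=0] A[i]=7>B[j]=3 take 3 → j++
[i=0,j=1] A[i]=7<=B[j]=20 take 7 → i++
[i=1,j=1] A[i]=11<=B[j]=20 take 11 → i++
[i=2,j=1] A[i]=17<=B[j]=20 take 17 → i++
[i=3,j=1] A[i]=23>B[j]=20 take 20 → j++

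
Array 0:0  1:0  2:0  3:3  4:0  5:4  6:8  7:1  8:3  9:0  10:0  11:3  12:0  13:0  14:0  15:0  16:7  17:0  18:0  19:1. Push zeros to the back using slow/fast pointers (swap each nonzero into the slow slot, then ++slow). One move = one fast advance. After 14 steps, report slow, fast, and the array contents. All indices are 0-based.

slow=0 fast=0: a[fast]=0, fast++
slow=0 fast=1: a[fast]=0, fast++
slow=0 fast=2: a[fast]=0, fast++
slow=0 fast=3: a[fast]=3≠0 swap→a[0]=3, slow++,fast++
slow=1 fast=4: a[fast]=0, fast++
slow=1 fast=5: a[fast]=4≠0 swap→a[1]=4, slow++,fast++
slow=2 fast=6: a[fast]=8≠0 swap→a[2]=8, slow++,fast++
slow=3 fast=7: a[fast]=1≠0 swap→a[3]=1, slow++,fast++
slow=4 fast=8: a[fast]=3≠0 swap→a[4]=3, slow++,fast++
slow=5 fast=9: a[fast]=0, fast++
slow=5 fast=10: a[fast]=0, fast++
slow=5 fast=11: a[fast]=3≠0 swap→a[5]=3, slow++,fast++
slow=6 fast=12: a[fast]=0, fast++
slow=6 fast=13: a[fast]=0, fast++

slow=6, fast=14, a=[3, 4, 8, 1, 3, 3, 0, 0, 0, 0, 0, 0, 0, 0, 0, 0, 7, 0, 0, 1]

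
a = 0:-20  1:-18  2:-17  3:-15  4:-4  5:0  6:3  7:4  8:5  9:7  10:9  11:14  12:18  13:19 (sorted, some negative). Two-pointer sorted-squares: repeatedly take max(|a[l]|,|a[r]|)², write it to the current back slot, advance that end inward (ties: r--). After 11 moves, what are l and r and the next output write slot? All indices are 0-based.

l=4, r=6, next write slot=2

[0,13] |-20|>|19| out[13]=400 → l++
[1,13] |-18|<=|19| out[12]=361 → r--
[1,12] |-18|<=|18| out[11]=324 → r--
[1,11] |-18|>|14| out[10]=324 → l++
[2,11] |-17|>|14| out[9]=289 → l++
[3,11] |-15|>|14| out[8]=225 → l++
[4,11] |-4|<=|14| out[7]=196 → r--
[4,10] |-4|<=|9| out[6]=81 → r--
[4,9] |-4|<=|7| out[5]=49 → r--
[4,8] |-4|<=|5| out[4]=25 → r--
[4,7] |-4|<=|4| out[3]=16 → r--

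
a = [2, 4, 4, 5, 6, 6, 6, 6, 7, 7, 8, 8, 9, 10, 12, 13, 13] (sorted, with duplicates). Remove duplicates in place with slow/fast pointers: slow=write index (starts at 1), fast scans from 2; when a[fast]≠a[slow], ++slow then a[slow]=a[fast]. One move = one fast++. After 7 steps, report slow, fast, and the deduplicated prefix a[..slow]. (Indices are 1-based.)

slow=1 fast=2: a[fast]=4≠a[slow]=2 write a[2]=4, slow++,fast++
slow=2 fast=3: a[fast]=4=a[slow] dup, fast++
slow=2 fast=4: a[fast]=5≠a[slow]=4 write a[3]=5, slow++,fast++
slow=3 fast=5: a[fast]=6≠a[slow]=5 write a[4]=6, slow++,fast++
slow=4 fast=6: a[fast]=6=a[slow] dup, fast++
slow=4 fast=7: a[fast]=6=a[slow] dup, fast++
slow=4 fast=8: a[fast]=6=a[slow] dup, fast++

slow=4, fast=9, prefix=[2, 4, 5, 6]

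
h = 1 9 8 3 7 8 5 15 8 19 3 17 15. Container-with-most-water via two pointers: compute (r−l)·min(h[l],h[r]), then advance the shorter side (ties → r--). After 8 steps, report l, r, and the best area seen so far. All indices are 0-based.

l=0 r=12: min(1,15)*12=12 best=12 *, l++
l=1 r=12: min(9,15)*11=99 best=99 *, l++
l=2 r=12: min(8,15)*10=80 best=99, l++
l=3 r=12: min(3,15)*9=27 best=99, l++
l=4 r=12: min(7,15)*8=56 best=99, l++
l=5 r=12: min(8,15)*7=56 best=99, l++
l=6 r=12: min(5,15)*6=30 best=99, l++
l=7 r=12: min(15,15)*5=75 best=99, r--

l=7, r=11, best area=99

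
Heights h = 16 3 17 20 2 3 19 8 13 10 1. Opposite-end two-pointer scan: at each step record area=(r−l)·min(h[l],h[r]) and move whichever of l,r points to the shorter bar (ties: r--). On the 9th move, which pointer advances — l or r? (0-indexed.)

r

l=0 r=10: min(16,1)*10=10 best=10 *, r--
l=0 r=9: min(16,10)*9=90 best=90 *, r--
l=0 r=8: min(16,13)*8=104 best=104 *, r--
l=0 r=7: min(16,8)*7=56 best=104, r--
l=0 r=6: min(16,19)*6=96 best=104, l++
l=1 r=6: min(3,19)*5=15 best=104, l++
l=2 r=6: min(17,19)*4=68 best=104, l++
l=3 r=6: min(20,19)*3=57 best=104, r--
l=3 r=5: min(20,3)*2=6 best=104, r--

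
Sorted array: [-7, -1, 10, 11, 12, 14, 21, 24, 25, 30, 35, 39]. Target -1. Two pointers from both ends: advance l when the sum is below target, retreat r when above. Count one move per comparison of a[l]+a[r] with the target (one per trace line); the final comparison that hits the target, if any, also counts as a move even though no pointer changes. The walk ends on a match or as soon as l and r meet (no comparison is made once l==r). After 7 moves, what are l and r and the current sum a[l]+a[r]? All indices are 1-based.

l=1, r=5, sum=5

l=1 r=12: -7+39=32 >-1, r--
l=1 r=11: -7+35=28 >-1, r--
l=1 r=10: -7+30=23 >-1, r--
l=1 r=9: -7+25=18 >-1, r--
l=1 r=8: -7+24=17 >-1, r--
l=1 r=7: -7+21=14 >-1, r--
l=1 r=6: -7+14=7 >-1, r--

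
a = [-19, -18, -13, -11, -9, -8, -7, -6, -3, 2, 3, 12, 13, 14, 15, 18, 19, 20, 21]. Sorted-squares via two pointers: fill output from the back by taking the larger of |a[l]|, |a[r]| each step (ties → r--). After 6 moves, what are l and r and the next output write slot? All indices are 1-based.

l=3, r=15, next write slot=13

[1,19] |-19|<=|21| out[19]=441 → r--
[1,18] |-19|<=|20| out[18]=400 → r--
[1,17] |-19|<=|19| out[17]=361 → r--
[1,16] |-19|>|18| out[16]=361 → l++
[2,16] |-18|<=|18| out[15]=324 → r--
[2,15] |-18|>|15| out[14]=324 → l++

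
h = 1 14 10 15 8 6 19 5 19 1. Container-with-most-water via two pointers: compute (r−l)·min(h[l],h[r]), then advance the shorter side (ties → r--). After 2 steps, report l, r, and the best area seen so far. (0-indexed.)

[0,9] min(1,1)*9=9 best=9 * → r--
[0,8] min(1,19)*8=8 best=9 → l++

l=1, r=8, best area=9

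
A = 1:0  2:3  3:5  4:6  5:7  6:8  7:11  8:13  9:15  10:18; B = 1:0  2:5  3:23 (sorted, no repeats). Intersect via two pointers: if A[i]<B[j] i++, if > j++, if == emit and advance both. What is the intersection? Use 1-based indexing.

intersection = [0, 5]

i=1 j=1: 0==0 emit, i++,j++
i=2 j=2: 3<5, i++
i=3 j=2: 5==5 emit, i++,j++
i=4 j=3: 6<23, i++
i=5 j=3: 7<23, i++
i=6 j=3: 8<23, i++
i=7 j=3: 11<23, i++
i=8 j=3: 13<23, i++
i=9 j=3: 15<23, i++
i=10 j=3: 18<23, i++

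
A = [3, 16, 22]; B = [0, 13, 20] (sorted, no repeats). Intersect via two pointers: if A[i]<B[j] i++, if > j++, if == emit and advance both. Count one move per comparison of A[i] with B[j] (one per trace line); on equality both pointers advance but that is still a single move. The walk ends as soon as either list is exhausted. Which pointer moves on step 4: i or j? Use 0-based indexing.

i

[i=0,j=0] 3>0 → j++
[i=0,j=1] 3<13 → i++
[i=1,j=1] 16>13 → j++
[i=1,j=2] 16<20 → i++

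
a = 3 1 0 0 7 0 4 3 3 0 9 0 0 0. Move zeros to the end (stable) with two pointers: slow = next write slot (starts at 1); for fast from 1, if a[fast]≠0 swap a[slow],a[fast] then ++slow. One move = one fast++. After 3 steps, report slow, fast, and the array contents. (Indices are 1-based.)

slow=3, fast=4, a=[3, 1, 0, 0, 7, 0, 4, 3, 3, 0, 9, 0, 0, 0]

(s=1,f=1) a[fast]=3≠0 swap→a[1]=3 → slow++,fast++
(s=2,f=2) a[fast]=1≠0 swap→a[2]=1 → slow++,fast++
(s=3,f=3) a[fast]=0 → fast++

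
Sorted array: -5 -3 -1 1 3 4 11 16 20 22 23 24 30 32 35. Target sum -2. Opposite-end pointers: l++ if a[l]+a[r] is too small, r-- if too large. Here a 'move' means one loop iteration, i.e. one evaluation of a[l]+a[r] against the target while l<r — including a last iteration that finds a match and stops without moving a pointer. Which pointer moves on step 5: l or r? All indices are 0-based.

r

l=0 r=14: -5+35=30 >-2, r--
l=0 r=13: -5+32=27 >-2, r--
l=0 r=12: -5+30=25 >-2, r--
l=0 r=11: -5+24=19 >-2, r--
l=0 r=10: -5+23=18 >-2, r--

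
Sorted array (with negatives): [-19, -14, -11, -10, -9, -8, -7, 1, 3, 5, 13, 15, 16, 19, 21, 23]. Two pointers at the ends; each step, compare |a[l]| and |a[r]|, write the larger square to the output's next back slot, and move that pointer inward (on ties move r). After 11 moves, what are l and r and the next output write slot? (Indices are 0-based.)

l=5, r=9, next write slot=4

l=0 r=15: |-19|<=|23| out[15]=529, r--
l=0 r=14: |-19|<=|21| out[14]=441, r--
l=0 r=13: |-19|<=|19| out[13]=361, r--
l=0 r=12: |-19|>|16| out[12]=361, l++
l=1 r=12: |-14|<=|16| out[11]=256, r--
l=1 r=11: |-14|<=|15| out[10]=225, r--
l=1 r=10: |-14|>|13| out[9]=196, l++
l=2 r=10: |-11|<=|13| out[8]=169, r--
l=2 r=9: |-11|>|5| out[7]=121, l++
l=3 r=9: |-10|>|5| out[6]=100, l++
l=4 r=9: |-9|>|5| out[5]=81, l++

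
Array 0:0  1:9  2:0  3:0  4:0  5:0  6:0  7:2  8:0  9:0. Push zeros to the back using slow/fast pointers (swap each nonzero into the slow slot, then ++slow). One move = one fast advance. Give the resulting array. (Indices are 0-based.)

(s=0,f=0) a[fast]=0 → fast++
(s=0,f=1) a[fast]=9≠0 swap→a[0]=9 → slow++,fast++
(s=1,f=2) a[fast]=0 → fast++
(s=1,f=3) a[fast]=0 → fast++
(s=1,f=4) a[fast]=0 → fast++
(s=1,f=5) a[fast]=0 → fast++
(s=1,f=6) a[fast]=0 → fast++
(s=1,f=7) a[fast]=2≠0 swap→a[1]=2 → slow++,fast++
(s=2,f=8) a[fast]=0 → fast++
(s=2,f=9) a[fast]=0 → fast++

[9, 2, 0, 0, 0, 0, 0, 0, 0, 0]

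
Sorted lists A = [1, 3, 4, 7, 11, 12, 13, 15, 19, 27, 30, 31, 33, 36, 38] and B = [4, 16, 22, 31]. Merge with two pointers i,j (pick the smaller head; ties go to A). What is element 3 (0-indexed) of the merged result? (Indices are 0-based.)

[i=0,j=0] A[i]=1<=B[j]=4 take 1 → i++
[i=1,j=0] A[i]=3<=B[j]=4 take 3 → i++
[i=2,j=0] A[i]=4<=B[j]=4 take 4 → i++
[i=3,j=0] A[i]=7>B[j]=4 take 4 → j++
[i=3,j=1] A[i]=7<=B[j]=16 take 7 → i++
[i=4,j=1] A[i]=11<=B[j]=16 take 11 → i++
[i=5,j=1] A[i]=12<=B[j]=16 take 12 → i++
[i=6,j=1] A[i]=13<=B[j]=16 take 13 → i++
[i=7,j=1] A[i]=15<=B[j]=16 take 15 → i++
[i=8,j=1] A[i]=19>B[j]=16 take 16 → j++
[i=8,j=2] A[i]=19<=B[j]=22 take 19 → i++
[i=9,j=2] A[i]=27>B[j]=22 take 22 → j++
[i=9,j=3] A[i]=27<=B[j]=31 take 27 → i++
[i=10,j=3] A[i]=30<=B[j]=31 take 30 → i++
[i=11,j=3] A[i]=31<=B[j]=31 take 31 → i++
[i=12,j=3] A[i]=33>B[j]=31 take 31 → j++
[i=12,j=4] B done, take A[i]=33 → i++
[i=13,j=4] B done, take A[i]=36 → i++
[i=14,j=4] B done, take A[i]=38 → i++

merged[3] = 4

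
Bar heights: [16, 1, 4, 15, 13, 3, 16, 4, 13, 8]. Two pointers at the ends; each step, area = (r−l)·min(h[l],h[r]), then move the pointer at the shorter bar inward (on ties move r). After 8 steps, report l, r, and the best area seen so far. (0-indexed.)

l=0, r=1, best area=104

[0,9] min(16,8)*9=72 best=72 * → r--
[0,8] min(16,13)*8=104 best=104 * → r--
[0,7] min(16,4)*7=28 best=104 → r--
[0,6] min(16,16)*6=96 best=104 → r--
[0,5] min(16,3)*5=15 best=104 → r--
[0,4] min(16,13)*4=52 best=104 → r--
[0,3] min(16,15)*3=45 best=104 → r--
[0,2] min(16,4)*2=8 best=104 → r--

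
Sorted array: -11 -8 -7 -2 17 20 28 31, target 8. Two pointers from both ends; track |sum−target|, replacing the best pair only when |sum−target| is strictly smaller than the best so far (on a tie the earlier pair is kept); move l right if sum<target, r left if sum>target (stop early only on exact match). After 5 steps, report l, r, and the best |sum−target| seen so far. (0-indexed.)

[0,7] -11+31=20 d=12 * → r--
[0,6] -11+28=17 d=9 * → r--
[0,5] -11+20=9 d=1 * → r--
[0,4] -11+17=6 d=2 → l++
[1,4] -8+17=9 d=1 → r--

l=1, r=3, best |Δ|=1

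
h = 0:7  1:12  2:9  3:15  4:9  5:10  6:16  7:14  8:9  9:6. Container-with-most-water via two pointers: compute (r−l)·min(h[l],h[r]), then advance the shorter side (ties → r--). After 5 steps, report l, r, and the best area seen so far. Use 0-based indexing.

l=0 r=9: min(7,6)*9=54 best=54 *, r--
l=0 r=8: min(7,9)*8=56 best=56 *, l++
l=1 r=8: min(12,9)*7=63 best=63 *, r--
l=1 r=7: min(12,14)*6=72 best=72 *, l++
l=2 r=7: min(9,14)*5=45 best=72, l++

l=3, r=7, best area=72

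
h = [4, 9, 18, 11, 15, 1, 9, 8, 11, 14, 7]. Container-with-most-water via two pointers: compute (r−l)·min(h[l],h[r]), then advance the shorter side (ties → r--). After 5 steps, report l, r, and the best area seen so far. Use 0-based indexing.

l=0 r=10: min(4,7)*10=40 best=40 *, l++
l=1 r=10: min(9,7)*9=63 best=63 *, r--
l=1 r=9: min(9,14)*8=72 best=72 *, l++
l=2 r=9: min(18,14)*7=98 best=98 *, r--
l=2 r=8: min(18,11)*6=66 best=98, r--

l=2, r=7, best area=98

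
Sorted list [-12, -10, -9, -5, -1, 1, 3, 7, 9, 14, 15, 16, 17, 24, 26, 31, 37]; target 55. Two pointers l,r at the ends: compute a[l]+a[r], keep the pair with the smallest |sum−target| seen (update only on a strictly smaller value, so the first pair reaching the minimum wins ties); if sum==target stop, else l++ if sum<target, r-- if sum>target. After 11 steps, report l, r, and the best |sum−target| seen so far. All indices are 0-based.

l=11, r=16, best |Δ|=3

[0,16] -12+37=25 d=30 * → l++
[1,16] -10+37=27 d=28 * → l++
[2,16] -9+37=28 d=27 * → l++
[3,16] -5+37=32 d=23 * → l++
[4,16] -1+37=36 d=19 * → l++
[5,16] 1+37=38 d=17 * → l++
[6,16] 3+37=40 d=15 * → l++
[7,16] 7+37=44 d=11 * → l++
[8,16] 9+37=46 d=9 * → l++
[9,16] 14+37=51 d=4 * → l++
[10,16] 15+37=52 d=3 * → l++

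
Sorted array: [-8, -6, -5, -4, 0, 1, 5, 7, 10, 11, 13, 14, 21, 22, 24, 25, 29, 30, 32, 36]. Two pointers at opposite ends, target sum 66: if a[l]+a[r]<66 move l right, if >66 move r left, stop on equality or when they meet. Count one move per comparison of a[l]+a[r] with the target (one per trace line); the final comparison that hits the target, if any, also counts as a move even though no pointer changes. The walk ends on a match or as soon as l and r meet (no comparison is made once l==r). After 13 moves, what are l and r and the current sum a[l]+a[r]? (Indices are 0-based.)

l=13, r=19, sum=58

[0,19] -8+36=28 <66 → l++
[1,19] -6+36=30 <66 → l++
[2,19] -5+36=31 <66 → l++
[3,19] -4+36=32 <66 → l++
[4,19] 0+36=36 <66 → l++
[5,19] 1+36=37 <66 → l++
[6,19] 5+36=41 <66 → l++
[7,19] 7+36=43 <66 → l++
[8,19] 10+36=46 <66 → l++
[9,19] 11+36=47 <66 → l++
[10,19] 13+36=49 <66 → l++
[11,19] 14+36=50 <66 → l++
[12,19] 21+36=57 <66 → l++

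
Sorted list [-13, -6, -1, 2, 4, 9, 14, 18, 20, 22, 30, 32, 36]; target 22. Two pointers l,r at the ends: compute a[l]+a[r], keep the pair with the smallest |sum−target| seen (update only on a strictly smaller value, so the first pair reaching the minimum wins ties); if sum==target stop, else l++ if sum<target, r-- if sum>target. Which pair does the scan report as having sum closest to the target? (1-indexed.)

pair (2, 20) with sum 22 (|Δ|=0)

[1,13] -13+36=23 d=1 * → r--
[1,12] -13+32=19 d=3 → l++
[2,12] -6+32=26 d=4 → r--
[2,11] -6+30=24 d=2 → r--
[2,10] -6+22=16 d=6 → l++
[3,10] -1+22=21 d=1 → l++
[4,10] 2+22=24 d=2 → r--
[4,9] 2+20=22 d=0 * → stop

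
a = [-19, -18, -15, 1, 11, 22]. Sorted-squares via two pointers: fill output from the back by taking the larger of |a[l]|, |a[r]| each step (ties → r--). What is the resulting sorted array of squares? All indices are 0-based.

[1, 121, 225, 324, 361, 484]

[0,5] |-19|<=|22| out[5]=484 → r--
[0,4] |-19|>|11| out[4]=361 → l++
[1,4] |-18|>|11| out[3]=324 → l++
[2,4] |-15|>|11| out[2]=225 → l++
[3,4] |1|<=|11| out[1]=121 → r--
[3,3] |1|<=|1| out[0]=1 → r--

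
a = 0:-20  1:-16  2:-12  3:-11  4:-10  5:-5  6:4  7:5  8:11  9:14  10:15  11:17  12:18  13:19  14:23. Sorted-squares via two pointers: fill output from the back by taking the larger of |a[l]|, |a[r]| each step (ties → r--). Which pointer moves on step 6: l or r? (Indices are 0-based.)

[0,14] |-20|<=|23| out[14]=529 → r--
[0,13] |-20|>|19| out[13]=400 → l++
[1,13] |-16|<=|19| out[12]=361 → r--
[1,12] |-16|<=|18| out[11]=324 → r--
[1,11] |-16|<=|17| out[10]=289 → r--
[1,10] |-16|>|15| out[9]=256 → l++

l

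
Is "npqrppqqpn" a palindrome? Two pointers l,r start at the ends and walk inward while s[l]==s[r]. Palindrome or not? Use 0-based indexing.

l=0 r=9: 'n'=='n', l++,r--
l=1 r=8: 'p'=='p', l++,r--
l=2 r=7: 'q'=='q', l++,r--
l=3 r=6: 'r'!='q', stop

not a palindrome (mismatch at 3,6)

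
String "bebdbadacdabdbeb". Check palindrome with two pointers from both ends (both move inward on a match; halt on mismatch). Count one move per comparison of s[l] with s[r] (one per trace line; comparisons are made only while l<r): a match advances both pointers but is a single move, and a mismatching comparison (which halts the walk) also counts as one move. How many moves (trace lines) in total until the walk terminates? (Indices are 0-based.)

[0,15] 'b'=='b' → l++,r--
[1,14] 'e'=='e' → l++,r--
[2,13] 'b'=='b' → l++,r--
[3,12] 'd'=='d' → l++,r--
[4,11] 'b'=='b' → l++,r--
[5,10] 'a'=='a' → l++,r--
[6,9] 'd'=='d' → l++,r--
[7,8] 'a'!='c' → stop

8 moves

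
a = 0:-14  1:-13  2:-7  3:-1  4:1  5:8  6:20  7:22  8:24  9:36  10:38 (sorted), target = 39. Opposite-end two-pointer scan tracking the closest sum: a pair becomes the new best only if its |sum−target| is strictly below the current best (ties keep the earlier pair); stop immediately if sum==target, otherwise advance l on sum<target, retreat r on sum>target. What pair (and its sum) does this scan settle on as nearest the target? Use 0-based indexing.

l=0 r=10: -14+38=24 d=15 *, l++
l=1 r=10: -13+38=25 d=14 *, l++
l=2 r=10: -7+38=31 d=8 *, l++
l=3 r=10: -1+38=37 d=2 *, l++
l=4 r=10: 1+38=39 d=0 *, stop

pair (1, 38) with sum 39 (|Δ|=0)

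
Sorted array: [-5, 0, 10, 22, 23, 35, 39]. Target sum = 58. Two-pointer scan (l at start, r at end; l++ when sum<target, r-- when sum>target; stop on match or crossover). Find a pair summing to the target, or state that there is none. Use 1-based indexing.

(23, 35)

l=1 r=7: -5+39=34 <58, l++
l=2 r=7: 0+39=39 <58, l++
l=3 r=7: 10+39=49 <58, l++
l=4 r=7: 22+39=61 >58, r--
l=4 r=6: 22+35=57 <58, l++
l=5 r=6: 23+35=58, found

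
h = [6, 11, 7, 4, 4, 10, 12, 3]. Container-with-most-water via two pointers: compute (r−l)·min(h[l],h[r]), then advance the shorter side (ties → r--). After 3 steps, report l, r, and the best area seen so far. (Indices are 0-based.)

l=2, r=6, best area=55

[0,7] min(6,3)*7=21 best=21 * → r--
[0,6] min(6,12)*6=36 best=36 * → l++
[1,6] min(11,12)*5=55 best=55 * → l++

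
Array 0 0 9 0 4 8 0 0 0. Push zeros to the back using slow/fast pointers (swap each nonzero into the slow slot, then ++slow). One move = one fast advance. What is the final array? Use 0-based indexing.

slow=0 fast=0: a[fast]=0, fast++
slow=0 fast=1: a[fast]=0, fast++
slow=0 fast=2: a[fast]=9≠0 swap→a[0]=9, slow++,fast++
slow=1 fast=3: a[fast]=0, fast++
slow=1 fast=4: a[fast]=4≠0 swap→a[1]=4, slow++,fast++
slow=2 fast=5: a[fast]=8≠0 swap→a[2]=8, slow++,fast++
slow=3 fast=6: a[fast]=0, fast++
slow=3 fast=7: a[fast]=0, fast++
slow=3 fast=8: a[fast]=0, fast++

[9, 4, 8, 0, 0, 0, 0, 0, 0]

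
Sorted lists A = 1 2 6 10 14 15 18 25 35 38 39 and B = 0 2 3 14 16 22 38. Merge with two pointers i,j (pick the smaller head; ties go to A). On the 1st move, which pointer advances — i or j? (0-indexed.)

i=0 j=0: A[i]=1>B[j]=0 take 0, j++

j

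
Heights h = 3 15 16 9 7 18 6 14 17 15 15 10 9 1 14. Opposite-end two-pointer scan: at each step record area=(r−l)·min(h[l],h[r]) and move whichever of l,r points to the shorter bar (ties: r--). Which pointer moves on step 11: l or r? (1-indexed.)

l

l=1 r=15: min(3,14)*14=42 best=42 *, l++
l=2 r=15: min(15,14)*13=182 best=182 *, r--
l=2 r=14: min(15,1)*12=12 best=182, r--
l=2 r=13: min(15,9)*11=99 best=182, r--
l=2 r=12: min(15,10)*10=100 best=182, r--
l=2 r=11: min(15,15)*9=135 best=182, r--
l=2 r=10: min(15,15)*8=120 best=182, r--
l=2 r=9: min(15,17)*7=105 best=182, l++
l=3 r=9: min(16,17)*6=96 best=182, l++
l=4 r=9: min(9,17)*5=45 best=182, l++
l=5 r=9: min(7,17)*4=28 best=182, l++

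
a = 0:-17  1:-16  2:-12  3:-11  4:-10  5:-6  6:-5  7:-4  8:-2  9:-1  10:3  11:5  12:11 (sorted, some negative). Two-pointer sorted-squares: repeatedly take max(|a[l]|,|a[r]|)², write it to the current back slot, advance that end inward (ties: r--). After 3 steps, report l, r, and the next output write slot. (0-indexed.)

[0,12] |-17|>|11| out[12]=289 → l++
[1,12] |-16|>|11| out[11]=256 → l++
[2,12] |-12|>|11| out[10]=144 → l++

l=3, r=12, next write slot=9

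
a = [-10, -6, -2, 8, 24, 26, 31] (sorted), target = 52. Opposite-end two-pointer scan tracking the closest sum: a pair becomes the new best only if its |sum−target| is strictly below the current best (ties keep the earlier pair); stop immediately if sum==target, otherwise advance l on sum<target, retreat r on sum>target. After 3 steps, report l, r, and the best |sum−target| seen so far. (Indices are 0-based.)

[0,6] -10+31=21 d=31 * → l++
[1,6] -6+31=25 d=27 * → l++
[2,6] -2+31=29 d=23 * → l++

l=3, r=6, best |Δ|=23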